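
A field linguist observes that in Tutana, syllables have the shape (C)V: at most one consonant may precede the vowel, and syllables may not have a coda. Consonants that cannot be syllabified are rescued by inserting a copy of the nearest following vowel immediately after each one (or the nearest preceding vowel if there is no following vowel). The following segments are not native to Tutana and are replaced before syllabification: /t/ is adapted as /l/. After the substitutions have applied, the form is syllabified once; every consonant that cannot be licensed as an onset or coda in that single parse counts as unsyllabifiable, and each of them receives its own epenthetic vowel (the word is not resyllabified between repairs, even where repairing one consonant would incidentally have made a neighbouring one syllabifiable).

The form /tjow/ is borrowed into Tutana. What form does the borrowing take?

Substitution: /t/ → /l/, giving /ljow/.
Under (C)V, the unsyllabifiable consonants are /l/, /w/ (no codas are permitted; onsets are limited to one consonant).
Inserting the epenthetic vowel yields /l/ → /lo/, /w/ → /wo/.

lojowo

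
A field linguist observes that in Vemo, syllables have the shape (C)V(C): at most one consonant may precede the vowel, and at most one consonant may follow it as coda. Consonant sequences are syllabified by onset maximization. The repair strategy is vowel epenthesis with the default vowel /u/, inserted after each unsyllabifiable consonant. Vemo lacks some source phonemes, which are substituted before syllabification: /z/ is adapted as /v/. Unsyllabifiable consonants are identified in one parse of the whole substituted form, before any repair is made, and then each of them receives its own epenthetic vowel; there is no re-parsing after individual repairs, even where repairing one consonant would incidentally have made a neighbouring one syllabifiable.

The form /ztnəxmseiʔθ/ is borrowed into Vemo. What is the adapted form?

Substitution: /z/ → /v/, giving /vtnəxmseiʔθ/.
The consonants /v/, /t/, /m/, /θ/ cannot be parsed into a legal (C)V(C) syllable (at most one coda consonant is licensed; onsets are limited to one consonant).
Inserting the epenthetic vowel yields /v/ → /vu/, /t/ → /tu/, /m/ → /mu/, /θ/ → /θu/.

vutunəxmuseiʔθu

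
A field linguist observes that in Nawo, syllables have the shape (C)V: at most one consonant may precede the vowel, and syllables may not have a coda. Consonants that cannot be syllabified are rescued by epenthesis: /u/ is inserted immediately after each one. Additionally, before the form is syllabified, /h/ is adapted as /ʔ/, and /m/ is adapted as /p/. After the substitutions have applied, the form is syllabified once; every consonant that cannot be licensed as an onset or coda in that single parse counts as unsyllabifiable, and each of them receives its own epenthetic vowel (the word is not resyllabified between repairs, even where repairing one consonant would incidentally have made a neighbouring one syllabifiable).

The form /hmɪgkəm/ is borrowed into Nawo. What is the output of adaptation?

Substitution: /h/ → /ʔ/, /m/ → /p/, giving /ʔpɪgkəp/.
Under (C)V, the unsyllabifiable consonants are /ʔ/, /g/, /p/ (no codas are permitted; onsets are limited to one consonant).
Each unlicensed consonant becomes the onset of a new syllable: /ʔ/ → /ʔu/, /g/ → /gu/, /p/ → /pu/.

ʔupɪgukəpu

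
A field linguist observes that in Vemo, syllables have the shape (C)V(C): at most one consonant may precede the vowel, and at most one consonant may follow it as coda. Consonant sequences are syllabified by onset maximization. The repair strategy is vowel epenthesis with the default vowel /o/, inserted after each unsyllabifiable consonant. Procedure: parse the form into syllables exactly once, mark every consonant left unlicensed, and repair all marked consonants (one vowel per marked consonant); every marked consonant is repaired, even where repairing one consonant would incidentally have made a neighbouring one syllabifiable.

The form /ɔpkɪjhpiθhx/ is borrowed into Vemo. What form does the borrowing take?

Under (C)V(C), the unsyllabifiable consonants are /h/, /h/, /x/ (at most one coda consonant is licensed; onsets are limited to one consonant).
Inserting the epenthetic vowel yields /h/ → /ho/, /h/ → /ho/, /x/ → /xo/.

ɔpkɪjhopiθhoxo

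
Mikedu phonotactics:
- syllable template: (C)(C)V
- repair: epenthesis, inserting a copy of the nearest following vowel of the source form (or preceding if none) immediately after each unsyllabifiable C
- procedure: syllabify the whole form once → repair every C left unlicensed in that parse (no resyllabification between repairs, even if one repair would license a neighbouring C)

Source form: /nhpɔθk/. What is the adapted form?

Syllabifying with onset maximization leaves /n/, /θ/, /k/ stranded (no codas are permitted; onsets may contain at most 2 consonants).
Inserting the epenthetic vowel yields /n/ → /nɔ/, /θ/ → /θɔ/, /k/ → /kɔ/.

nɔhpɔθɔkɔ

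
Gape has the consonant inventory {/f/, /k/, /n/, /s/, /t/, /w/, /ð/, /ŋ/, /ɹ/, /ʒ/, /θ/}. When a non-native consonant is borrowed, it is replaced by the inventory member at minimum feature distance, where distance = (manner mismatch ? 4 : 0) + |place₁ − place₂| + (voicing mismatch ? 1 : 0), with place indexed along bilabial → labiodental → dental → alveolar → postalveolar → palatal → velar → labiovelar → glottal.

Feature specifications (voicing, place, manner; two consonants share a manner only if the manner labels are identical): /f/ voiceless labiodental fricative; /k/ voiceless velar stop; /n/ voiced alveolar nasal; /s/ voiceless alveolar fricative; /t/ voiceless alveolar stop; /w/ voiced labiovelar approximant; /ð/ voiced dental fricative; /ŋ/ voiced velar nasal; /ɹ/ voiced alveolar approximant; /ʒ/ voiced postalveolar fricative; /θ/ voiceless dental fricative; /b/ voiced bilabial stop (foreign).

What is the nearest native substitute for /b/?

t

/t/ is closest: same manner (stop), place distance 3 (bilabial→alveolar), voicing differs (+1); total 4. Next closest is /f/ at distance 6.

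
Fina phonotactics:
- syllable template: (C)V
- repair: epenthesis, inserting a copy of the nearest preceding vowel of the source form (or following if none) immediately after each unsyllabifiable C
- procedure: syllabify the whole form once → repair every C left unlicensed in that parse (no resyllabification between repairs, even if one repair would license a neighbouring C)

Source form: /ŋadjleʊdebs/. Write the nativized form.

Syllabifying with onset maximization leaves /d/, /j/, /b/, /s/ stranded (no codas are permitted; onsets are limited to one consonant).
Inserting the epenthetic vowel yields /d/ → /da/, /j/ → /ja/, /b/ → /be/, /s/ → /se/.

ŋadajaleʊdebese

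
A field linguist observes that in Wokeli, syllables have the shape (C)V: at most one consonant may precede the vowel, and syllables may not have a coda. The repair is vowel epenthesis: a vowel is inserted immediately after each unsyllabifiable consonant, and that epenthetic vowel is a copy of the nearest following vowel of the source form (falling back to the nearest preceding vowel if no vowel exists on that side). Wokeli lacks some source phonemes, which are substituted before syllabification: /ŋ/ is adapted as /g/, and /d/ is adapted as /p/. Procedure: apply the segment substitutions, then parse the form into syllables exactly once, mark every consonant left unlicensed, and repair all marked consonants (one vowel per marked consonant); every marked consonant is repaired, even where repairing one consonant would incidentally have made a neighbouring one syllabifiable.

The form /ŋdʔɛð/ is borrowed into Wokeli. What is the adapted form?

gɛpɛʔɛðɛ

Substitution: /ŋ/ → /g/, /d/ → /p/, giving /gpʔɛð/.
The consonants /g/, /p/, /ð/ cannot be parsed into a legal (C)V syllable (no codas are permitted; onsets are limited to one consonant).
Inserting the epenthetic vowel yields /g/ → /gɛ/, /p/ → /pɛ/, /ð/ → /ðɛ/.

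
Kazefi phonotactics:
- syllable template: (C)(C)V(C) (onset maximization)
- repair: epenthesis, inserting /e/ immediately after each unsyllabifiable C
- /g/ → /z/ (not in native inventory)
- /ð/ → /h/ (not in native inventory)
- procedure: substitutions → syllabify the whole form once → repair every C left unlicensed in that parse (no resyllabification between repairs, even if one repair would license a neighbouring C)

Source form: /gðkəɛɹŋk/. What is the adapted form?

zehkəɛɹŋeke

Substitution: /g/ → /z/, /ð/ → /h/, giving /zhkəɛɹŋk/.
Under (C)(C)V(C), the unsyllabifiable consonants are /z/, /ŋ/, /k/ (at most one coda consonant is licensed; onsets may contain at most 2 consonants).
Epenthesis after each stranded consonant: /z/ → /ze/, /ŋ/ → /ŋe/, /k/ → /ke/.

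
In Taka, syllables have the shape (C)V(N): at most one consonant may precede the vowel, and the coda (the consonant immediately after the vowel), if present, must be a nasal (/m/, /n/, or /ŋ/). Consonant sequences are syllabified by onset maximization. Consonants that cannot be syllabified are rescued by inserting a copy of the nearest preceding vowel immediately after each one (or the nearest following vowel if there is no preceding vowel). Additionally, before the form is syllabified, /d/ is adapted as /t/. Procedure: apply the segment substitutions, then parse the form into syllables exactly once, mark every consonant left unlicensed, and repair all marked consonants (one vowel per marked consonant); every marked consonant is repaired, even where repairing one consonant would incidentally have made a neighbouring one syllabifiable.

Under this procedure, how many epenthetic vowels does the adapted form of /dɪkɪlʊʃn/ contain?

2

After substitution the input is /tɪkɪlʊʃn/.
The unsyllabifiable consonants are /ʃ/, /n/; each receives one epenthetic vowel.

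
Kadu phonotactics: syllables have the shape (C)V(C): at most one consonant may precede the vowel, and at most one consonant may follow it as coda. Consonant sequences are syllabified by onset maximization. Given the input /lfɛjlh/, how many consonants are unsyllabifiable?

Under (C)V(C), the unsyllabifiable consonants are /l/, /l/, /h/ (at most one coda consonant is licensed; onsets are limited to one consonant).

3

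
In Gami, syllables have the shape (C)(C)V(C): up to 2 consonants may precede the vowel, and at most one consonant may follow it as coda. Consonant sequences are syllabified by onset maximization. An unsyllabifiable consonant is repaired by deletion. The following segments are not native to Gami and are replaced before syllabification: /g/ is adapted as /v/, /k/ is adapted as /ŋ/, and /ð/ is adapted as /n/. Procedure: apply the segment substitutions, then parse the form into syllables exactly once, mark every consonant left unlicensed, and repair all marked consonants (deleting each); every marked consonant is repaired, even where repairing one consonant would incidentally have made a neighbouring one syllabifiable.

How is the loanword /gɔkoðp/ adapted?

Substitution: /g/ → /v/, /k/ → /ŋ/, /ð/ → /n/, giving /vɔŋonp/.
The consonants /p/ cannot be parsed into a legal (C)(C)V(C) syllable (at most one coda consonant is licensed; onsets may contain at most 2 consonants).
Deleting the stranded consonants removes /p/.

vɔŋon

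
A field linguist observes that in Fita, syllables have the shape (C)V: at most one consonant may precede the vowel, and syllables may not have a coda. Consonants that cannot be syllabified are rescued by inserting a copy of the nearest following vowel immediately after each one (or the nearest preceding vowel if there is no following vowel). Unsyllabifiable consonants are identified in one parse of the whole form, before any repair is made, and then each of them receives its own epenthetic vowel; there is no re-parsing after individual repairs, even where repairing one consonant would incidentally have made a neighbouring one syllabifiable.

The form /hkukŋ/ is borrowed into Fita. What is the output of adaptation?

hukukuŋu

Under (C)V, the unsyllabifiable consonants are /h/, /k/, /ŋ/ (no codas are permitted; onsets are limited to one consonant).
Inserting the epenthetic vowel yields /h/ → /hu/, /k/ → /ku/, /ŋ/ → /ŋu/.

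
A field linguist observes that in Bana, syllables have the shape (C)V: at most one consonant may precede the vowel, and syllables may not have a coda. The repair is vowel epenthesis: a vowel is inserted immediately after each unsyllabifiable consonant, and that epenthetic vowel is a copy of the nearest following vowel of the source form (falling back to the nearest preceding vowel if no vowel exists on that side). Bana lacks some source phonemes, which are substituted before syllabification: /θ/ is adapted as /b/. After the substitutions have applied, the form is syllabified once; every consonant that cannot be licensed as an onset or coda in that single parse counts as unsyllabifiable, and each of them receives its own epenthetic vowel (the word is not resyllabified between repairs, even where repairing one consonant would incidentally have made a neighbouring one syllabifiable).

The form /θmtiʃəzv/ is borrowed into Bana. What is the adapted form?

Substitution: /θ/ → /b/, giving /bmtiʃəzv/.
The consonants /b/, /m/, /z/, /v/ cannot be parsed into a legal (C)V syllable (no codas are permitted; onsets are limited to one consonant).
Inserting the epenthetic vowel yields /b/ → /bi/, /m/ → /mi/, /z/ → /zə/, /v/ → /və/.

bimitiʃəzəvə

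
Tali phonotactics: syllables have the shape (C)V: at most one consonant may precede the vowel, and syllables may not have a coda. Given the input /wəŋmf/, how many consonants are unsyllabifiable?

3

The consonants /ŋ/, /m/, /f/ cannot be parsed into a legal (C)V syllable (no codas are permitted; onsets are limited to one consonant).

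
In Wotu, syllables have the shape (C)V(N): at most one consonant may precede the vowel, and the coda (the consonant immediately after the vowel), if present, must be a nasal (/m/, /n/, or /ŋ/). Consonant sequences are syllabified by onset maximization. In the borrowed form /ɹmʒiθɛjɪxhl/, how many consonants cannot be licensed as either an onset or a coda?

The consonants /ɹ/, /m/, /x/, /h/, /l/ cannot be parsed into a legal (C)V(N) syllable (only a nasal (/m/, /n/, or /ŋ/) is licensed in coda position; onsets are limited to one consonant).

5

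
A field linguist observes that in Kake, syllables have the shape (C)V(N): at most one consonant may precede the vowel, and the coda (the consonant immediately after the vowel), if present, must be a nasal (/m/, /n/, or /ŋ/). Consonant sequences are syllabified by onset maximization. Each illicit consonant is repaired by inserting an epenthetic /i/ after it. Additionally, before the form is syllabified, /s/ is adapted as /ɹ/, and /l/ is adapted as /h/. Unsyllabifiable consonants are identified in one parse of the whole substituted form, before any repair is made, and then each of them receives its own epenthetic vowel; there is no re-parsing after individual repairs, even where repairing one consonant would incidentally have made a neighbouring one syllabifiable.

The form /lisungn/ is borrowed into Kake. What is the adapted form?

Substitution: /l/ → /h/, /s/ → /ɹ/, giving /hiɹungn/.
Syllabifying with onset maximization leaves /g/, /n/ stranded (only a nasal (/m/, /n/, or /ŋ/) is licensed in coda position; onsets are limited to one consonant).
Inserting the epenthetic vowel yields /g/ → /gi/, /n/ → /ni/.

hiɹungini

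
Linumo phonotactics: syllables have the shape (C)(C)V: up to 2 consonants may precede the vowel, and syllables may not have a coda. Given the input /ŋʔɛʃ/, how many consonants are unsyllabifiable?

Under (C)(C)V, the unsyllabifiable consonants are /ʃ/ (no codas are permitted; onsets may contain at most 2 consonants).

1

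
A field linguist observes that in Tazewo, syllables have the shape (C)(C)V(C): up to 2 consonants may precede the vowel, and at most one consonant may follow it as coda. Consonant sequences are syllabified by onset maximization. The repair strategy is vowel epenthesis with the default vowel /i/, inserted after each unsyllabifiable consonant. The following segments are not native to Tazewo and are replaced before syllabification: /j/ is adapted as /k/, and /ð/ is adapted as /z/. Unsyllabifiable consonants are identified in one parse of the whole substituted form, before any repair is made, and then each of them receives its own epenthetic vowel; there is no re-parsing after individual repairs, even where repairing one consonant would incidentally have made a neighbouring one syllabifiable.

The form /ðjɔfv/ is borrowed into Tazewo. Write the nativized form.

zkɔfvi

Substitution: /ð/ → /z/, /j/ → /k/, giving /zkɔfv/.
Under (C)(C)V(C), the unsyllabifiable consonants are /v/ (at most one coda consonant is licensed; onsets may contain at most 2 consonants).
Inserting the epenthetic vowel yields /v/ → /vi/.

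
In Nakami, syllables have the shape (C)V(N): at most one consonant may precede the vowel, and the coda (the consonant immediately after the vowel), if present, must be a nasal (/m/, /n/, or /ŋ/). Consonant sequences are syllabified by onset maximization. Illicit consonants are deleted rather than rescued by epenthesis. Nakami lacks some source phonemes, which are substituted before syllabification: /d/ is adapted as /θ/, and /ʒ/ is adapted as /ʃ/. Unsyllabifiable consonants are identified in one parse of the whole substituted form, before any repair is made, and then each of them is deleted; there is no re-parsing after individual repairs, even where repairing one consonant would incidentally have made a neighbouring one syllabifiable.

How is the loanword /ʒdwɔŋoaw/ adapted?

wɔŋoa

Substitution: /ʒ/ → /ʃ/, /d/ → /θ/, giving /ʃθwɔŋoaw/.
Under (C)V(N), the unsyllabifiable consonants are /ʃ/, /θ/, /w/ (only a nasal (/m/, /n/, or /ŋ/) is licensed in coda position; onsets are limited to one consonant).
Each unlicensed consonant is deleted: /ʃ/, /θ/, /w/.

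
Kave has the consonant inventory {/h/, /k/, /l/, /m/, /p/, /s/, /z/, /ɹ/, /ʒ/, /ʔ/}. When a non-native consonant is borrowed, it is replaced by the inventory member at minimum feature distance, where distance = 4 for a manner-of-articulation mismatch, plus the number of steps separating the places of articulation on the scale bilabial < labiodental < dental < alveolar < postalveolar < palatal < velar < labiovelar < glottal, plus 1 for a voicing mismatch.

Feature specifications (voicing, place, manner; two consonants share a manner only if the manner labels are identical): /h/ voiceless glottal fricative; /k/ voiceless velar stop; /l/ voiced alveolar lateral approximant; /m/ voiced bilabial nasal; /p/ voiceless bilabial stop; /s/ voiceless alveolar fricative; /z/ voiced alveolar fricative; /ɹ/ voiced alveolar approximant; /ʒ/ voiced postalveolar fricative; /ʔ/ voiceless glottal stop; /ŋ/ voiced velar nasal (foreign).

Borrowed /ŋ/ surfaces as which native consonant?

k

/k/ is closest: manner differs (nasal→stop, +4), place distance 0 (velar→velar), voicing differs (+1); total 5. Next closest is /m/ at distance 6.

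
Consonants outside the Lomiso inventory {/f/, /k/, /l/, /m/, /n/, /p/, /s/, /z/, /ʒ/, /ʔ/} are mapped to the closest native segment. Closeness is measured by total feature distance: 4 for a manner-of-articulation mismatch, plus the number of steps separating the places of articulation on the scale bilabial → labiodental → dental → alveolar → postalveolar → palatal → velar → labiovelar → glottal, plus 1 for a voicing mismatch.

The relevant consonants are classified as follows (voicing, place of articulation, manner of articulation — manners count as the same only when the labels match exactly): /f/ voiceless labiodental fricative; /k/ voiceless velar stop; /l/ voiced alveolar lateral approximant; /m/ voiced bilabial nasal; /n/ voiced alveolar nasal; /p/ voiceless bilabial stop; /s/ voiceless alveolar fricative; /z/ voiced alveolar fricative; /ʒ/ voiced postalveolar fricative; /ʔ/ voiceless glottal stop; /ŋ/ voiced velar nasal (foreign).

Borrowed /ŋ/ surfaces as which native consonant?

/n/ is closest: same manner (nasal), place distance 3 (velar→alveolar), same voicing; total 3. Next closest is /k/ at distance 5.

n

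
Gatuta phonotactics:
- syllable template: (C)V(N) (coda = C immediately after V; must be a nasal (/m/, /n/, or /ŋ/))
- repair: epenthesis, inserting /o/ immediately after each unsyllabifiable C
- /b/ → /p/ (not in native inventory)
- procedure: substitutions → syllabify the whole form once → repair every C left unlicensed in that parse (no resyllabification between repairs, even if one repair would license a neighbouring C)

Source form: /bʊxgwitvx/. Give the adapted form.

Substitution: /b/ → /p/, giving /pʊxgwitvx/.
Under (C)V(N), the unsyllabifiable consonants are /x/, /g/, /t/, /v/, /x/ (only a nasal (/m/, /n/, or /ŋ/) is licensed in coda position; onsets are limited to one consonant).
Epenthesis after each stranded consonant: /x/ → /xo/, /g/ → /go/, /t/ → /to/, /v/ → /vo/, /x/ → /xo/.

pʊxogowitovoxo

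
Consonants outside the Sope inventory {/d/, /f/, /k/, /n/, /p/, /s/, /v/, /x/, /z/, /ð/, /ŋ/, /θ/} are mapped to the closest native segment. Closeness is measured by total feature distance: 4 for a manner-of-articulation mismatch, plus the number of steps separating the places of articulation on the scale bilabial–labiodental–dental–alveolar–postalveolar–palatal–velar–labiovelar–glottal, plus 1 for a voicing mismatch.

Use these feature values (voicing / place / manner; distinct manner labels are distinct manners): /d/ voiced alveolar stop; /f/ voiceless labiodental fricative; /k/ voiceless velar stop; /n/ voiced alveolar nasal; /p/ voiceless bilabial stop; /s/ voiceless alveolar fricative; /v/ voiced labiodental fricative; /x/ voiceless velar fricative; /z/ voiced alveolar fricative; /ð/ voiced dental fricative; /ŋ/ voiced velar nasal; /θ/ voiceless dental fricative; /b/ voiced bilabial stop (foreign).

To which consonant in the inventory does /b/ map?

/p/ is closest: same manner (stop), place distance 0 (bilabial→bilabial), voicing differs (+1); total 1. Next closest is /d/ at distance 3.

p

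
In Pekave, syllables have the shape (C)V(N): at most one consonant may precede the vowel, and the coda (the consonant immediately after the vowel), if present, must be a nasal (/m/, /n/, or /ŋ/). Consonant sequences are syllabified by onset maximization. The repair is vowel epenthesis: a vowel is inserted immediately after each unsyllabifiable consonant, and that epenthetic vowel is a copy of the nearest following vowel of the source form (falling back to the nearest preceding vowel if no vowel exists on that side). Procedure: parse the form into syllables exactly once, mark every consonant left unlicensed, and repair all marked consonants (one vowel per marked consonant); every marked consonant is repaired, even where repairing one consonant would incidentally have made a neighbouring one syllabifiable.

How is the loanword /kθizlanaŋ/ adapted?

kiθizalanaŋ

The consonants /k/, /z/ cannot be parsed into a legal (C)V(N) syllable (only a nasal (/m/, /n/, or /ŋ/) is licensed in coda position; onsets are limited to one consonant).
Epenthesis after each stranded consonant: /k/ → /ki/, /z/ → /za/.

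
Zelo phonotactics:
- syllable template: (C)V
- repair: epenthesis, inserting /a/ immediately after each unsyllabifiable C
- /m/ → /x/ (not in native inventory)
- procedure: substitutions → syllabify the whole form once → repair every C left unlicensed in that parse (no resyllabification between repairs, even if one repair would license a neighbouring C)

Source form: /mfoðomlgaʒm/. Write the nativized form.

Substitution: /m/ → /x/, giving /xfoðoxlgaʒx/.
The consonants /x/, /x/, /l/, /ʒ/, /x/ cannot be parsed into a legal (C)V syllable (no codas are permitted; onsets are limited to one consonant).
Inserting the epenthetic vowel yields /x/ → /xa/, /x/ → /xa/, /l/ → /la/, /ʒ/ → /ʒa/, /x/ → /xa/.

xafoðoxalagaʒaxa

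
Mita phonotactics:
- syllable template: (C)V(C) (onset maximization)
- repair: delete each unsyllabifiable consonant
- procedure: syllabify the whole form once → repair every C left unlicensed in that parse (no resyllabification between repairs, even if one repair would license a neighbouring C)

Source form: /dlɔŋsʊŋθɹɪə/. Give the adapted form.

Syllabifying with onset maximization leaves /d/, /θ/ stranded (at most one coda consonant is licensed; onsets are limited to one consonant).
Deletion applies to /d/, /θ/.

lɔŋsʊŋɹɪə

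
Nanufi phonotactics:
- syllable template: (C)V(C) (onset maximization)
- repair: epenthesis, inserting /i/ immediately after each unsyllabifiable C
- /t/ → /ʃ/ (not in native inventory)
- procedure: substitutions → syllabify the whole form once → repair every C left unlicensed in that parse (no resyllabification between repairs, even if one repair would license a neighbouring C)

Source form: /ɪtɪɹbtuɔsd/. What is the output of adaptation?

Substitution: /t/ → /ʃ/, giving /ɪʃɪɹbʃuɔsd/.
Under (C)V(C), the unsyllabifiable consonants are /b/, /d/ (at most one coda consonant is licensed; onsets are limited to one consonant).
Epenthesis after each stranded consonant: /b/ → /bi/, /d/ → /di/.

ɪʃɪɹbiʃuɔsdi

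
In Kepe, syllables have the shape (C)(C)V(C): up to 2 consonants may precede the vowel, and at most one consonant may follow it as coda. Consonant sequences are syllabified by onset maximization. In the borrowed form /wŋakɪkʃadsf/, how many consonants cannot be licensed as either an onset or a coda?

Syllabifying with onset maximization leaves /s/, /f/ stranded (at most one coda consonant is licensed; onsets may contain at most 2 consonants).

2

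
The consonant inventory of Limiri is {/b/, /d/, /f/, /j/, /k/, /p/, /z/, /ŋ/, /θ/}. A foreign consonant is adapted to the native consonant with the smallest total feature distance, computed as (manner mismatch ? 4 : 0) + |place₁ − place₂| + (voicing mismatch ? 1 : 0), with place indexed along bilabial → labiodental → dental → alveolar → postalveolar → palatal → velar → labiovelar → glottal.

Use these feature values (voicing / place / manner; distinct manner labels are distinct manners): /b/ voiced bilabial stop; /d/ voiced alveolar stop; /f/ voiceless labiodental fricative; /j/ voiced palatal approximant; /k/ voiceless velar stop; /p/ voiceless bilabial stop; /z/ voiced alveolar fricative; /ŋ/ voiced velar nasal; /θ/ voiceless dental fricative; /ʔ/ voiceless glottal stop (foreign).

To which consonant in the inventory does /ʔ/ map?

k

/k/ is closest: same manner (stop), place distance 2 (glottal→velar), same voicing; total 2. Next closest is /d/ at distance 6.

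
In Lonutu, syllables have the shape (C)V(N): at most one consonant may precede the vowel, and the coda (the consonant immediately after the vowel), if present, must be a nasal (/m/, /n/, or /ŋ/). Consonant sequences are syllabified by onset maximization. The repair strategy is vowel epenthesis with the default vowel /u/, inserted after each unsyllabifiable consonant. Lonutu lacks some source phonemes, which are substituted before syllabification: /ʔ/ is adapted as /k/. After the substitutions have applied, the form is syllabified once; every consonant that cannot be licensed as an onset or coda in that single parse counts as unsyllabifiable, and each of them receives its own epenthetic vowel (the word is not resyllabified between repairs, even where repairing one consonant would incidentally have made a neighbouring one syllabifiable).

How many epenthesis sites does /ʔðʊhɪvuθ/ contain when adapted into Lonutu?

After substitution the input is /kðʊhɪvuθ/.
The unsyllabifiable consonants are /k/, /θ/; each receives one epenthetic vowel.

2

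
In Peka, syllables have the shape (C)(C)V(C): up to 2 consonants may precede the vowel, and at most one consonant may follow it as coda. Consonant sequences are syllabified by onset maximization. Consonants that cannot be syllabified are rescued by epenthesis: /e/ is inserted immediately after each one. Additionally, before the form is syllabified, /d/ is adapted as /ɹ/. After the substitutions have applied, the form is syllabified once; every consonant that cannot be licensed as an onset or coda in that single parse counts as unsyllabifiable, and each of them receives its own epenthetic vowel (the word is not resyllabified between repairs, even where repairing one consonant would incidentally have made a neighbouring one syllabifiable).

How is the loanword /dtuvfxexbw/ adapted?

ɹtuvfxexbewe

Substitution: /d/ → /ɹ/, giving /ɹtuvfxexbw/.
Syllabifying with onset maximization leaves /b/, /w/ stranded (at most one coda consonant is licensed; onsets may contain at most 2 consonants).
Epenthesis after each stranded consonant: /b/ → /be/, /w/ → /we/.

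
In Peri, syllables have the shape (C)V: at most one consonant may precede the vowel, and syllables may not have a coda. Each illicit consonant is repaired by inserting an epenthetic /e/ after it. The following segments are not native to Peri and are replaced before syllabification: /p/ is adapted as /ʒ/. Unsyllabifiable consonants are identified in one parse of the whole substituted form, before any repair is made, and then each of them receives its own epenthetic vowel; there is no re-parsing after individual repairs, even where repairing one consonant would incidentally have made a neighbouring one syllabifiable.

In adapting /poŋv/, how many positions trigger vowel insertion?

2

After substitution the input is /ʒoŋv/.
The unsyllabifiable consonants are /ŋ/, /v/; each receives one epenthetic vowel.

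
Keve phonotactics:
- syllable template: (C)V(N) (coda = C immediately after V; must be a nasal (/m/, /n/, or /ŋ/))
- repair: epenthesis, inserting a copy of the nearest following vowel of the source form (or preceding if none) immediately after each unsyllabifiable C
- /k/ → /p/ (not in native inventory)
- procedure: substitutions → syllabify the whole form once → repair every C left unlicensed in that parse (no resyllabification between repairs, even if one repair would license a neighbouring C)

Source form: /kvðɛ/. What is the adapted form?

Substitution: /k/ → /p/, giving /pvðɛ/.
Syllabifying with onset maximization leaves /p/, /v/ stranded (only a nasal (/m/, /n/, or /ŋ/) is licensed in coda position; onsets are limited to one consonant).
Each unlicensed consonant becomes the onset of a new syllable: /p/ → /pɛ/, /v/ → /vɛ/.

pɛvɛðɛ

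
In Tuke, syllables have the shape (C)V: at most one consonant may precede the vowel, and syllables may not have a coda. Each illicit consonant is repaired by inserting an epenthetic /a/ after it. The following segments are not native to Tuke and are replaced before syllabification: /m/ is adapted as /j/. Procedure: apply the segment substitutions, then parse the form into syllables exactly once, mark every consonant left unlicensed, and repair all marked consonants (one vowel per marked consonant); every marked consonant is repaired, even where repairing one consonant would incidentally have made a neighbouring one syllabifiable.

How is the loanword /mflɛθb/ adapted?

Substitution: /m/ → /j/, giving /jflɛθb/.
Under (C)V, the unsyllabifiable consonants are /j/, /f/, /θ/, /b/ (no codas are permitted; onsets are limited to one consonant).
Epenthesis after each stranded consonant: /j/ → /ja/, /f/ → /fa/, /θ/ → /θa/, /b/ → /ba/.

jafalɛθaba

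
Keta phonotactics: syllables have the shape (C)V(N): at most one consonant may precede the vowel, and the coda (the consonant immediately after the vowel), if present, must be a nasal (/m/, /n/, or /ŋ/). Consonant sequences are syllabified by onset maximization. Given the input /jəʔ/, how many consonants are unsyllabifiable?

Syllabifying with onset maximization leaves /ʔ/ stranded (only a nasal (/m/, /n/, or /ŋ/) is licensed in coda position; onsets are limited to one consonant).

1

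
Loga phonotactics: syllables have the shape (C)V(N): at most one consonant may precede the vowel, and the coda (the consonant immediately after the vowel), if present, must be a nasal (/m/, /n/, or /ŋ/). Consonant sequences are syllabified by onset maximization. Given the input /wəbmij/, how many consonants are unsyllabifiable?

Syllabifying with onset maximization leaves /b/, /j/ stranded (only a nasal (/m/, /n/, or /ŋ/) is licensed in coda position; onsets are limited to one consonant).

2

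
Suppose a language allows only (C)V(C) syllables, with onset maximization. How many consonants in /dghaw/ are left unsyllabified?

2

The consonants /d/, /g/ cannot be parsed into a legal (C)V(C) syllable (at most one coda consonant is licensed; onsets are limited to one consonant).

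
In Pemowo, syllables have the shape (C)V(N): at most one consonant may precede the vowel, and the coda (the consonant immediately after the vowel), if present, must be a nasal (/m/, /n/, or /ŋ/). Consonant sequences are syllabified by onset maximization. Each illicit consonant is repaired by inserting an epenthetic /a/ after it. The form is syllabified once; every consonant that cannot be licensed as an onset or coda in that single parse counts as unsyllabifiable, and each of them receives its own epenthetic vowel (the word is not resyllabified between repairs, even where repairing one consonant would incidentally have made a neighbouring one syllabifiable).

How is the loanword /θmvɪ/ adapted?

θamavɪ

Under (C)V(N), the unsyllabifiable consonants are /θ/, /m/ (only a nasal (/m/, /n/, or /ŋ/) is licensed in coda position; onsets are limited to one consonant).
Each unlicensed consonant becomes the onset of a new syllable: /θ/ → /θa/, /m/ → /ma/.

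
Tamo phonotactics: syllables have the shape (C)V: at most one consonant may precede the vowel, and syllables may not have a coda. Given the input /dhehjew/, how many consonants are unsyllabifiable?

Under (C)V, the unsyllabifiable consonants are /d/, /h/, /w/ (no codas are permitted; onsets are limited to one consonant).

3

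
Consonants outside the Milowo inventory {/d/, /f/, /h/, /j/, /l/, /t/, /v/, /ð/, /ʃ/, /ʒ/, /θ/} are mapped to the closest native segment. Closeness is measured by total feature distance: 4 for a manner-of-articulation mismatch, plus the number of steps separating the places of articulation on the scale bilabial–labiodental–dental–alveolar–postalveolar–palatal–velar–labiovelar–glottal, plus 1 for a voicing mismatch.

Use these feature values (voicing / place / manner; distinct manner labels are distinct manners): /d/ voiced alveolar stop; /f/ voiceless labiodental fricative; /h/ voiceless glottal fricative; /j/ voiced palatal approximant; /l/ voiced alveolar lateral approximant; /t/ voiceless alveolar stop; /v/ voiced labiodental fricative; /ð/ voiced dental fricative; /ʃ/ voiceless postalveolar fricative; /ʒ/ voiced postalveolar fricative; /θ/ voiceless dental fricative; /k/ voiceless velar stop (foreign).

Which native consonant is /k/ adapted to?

/t/ is closest: same manner (stop), place distance 3 (velar→alveolar), same voicing; total 3. Next closest is /d/ at distance 4.

t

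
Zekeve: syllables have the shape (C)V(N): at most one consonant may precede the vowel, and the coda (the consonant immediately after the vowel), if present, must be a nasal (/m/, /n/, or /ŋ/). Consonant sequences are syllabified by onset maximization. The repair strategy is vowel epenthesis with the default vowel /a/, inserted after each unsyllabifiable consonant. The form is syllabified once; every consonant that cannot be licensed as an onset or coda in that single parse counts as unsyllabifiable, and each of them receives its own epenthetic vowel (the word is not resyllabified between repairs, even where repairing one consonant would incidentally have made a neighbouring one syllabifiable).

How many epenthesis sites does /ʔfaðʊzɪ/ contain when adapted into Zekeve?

1

The unsyllabifiable consonants are /ʔ/; each receives one epenthetic vowel.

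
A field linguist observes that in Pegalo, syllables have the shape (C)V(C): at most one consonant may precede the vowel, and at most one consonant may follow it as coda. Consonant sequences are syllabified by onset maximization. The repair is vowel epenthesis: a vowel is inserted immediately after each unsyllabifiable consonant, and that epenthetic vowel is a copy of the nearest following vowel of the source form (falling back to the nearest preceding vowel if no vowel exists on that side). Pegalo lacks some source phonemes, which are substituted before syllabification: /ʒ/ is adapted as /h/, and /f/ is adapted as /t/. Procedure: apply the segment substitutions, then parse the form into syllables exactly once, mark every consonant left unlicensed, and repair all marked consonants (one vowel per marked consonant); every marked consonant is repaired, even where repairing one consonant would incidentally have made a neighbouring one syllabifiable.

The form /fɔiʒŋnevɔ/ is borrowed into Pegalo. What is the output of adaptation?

tɔihŋenevɔ

Substitution: /f/ → /t/, /ʒ/ → /h/, giving /tɔihŋnevɔ/.
The consonants /ŋ/ cannot be parsed into a legal (C)V(C) syllable (at most one coda consonant is licensed; onsets are limited to one consonant).
Epenthesis after each stranded consonant: /ŋ/ → /ŋe/.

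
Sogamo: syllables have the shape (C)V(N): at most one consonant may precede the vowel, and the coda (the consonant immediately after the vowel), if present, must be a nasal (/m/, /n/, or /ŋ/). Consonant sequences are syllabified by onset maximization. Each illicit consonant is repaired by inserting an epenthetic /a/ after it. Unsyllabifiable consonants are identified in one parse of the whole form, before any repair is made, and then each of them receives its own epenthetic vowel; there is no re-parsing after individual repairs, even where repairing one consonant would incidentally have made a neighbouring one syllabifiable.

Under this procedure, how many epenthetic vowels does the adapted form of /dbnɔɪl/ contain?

The unsyllabifiable consonants are /d/, /b/, /l/; each receives one epenthetic vowel.

3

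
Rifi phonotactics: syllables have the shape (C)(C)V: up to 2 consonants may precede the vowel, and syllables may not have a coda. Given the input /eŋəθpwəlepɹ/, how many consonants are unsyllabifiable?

Syllabifying with onset maximization leaves /θ/, /p/, /ɹ/ stranded (no codas are permitted; onsets may contain at most 2 consonants).

3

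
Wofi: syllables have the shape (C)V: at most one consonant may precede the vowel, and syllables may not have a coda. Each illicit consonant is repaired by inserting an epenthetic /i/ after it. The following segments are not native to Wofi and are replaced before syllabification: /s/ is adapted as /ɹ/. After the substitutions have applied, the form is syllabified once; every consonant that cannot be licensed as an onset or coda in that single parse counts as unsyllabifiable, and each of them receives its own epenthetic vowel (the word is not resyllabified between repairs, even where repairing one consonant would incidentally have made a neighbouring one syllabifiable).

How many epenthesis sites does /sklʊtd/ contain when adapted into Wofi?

After substitution the input is /ɹklʊtd/.
The unsyllabifiable consonants are /ɹ/, /k/, /t/, /d/; each receives one epenthetic vowel.

4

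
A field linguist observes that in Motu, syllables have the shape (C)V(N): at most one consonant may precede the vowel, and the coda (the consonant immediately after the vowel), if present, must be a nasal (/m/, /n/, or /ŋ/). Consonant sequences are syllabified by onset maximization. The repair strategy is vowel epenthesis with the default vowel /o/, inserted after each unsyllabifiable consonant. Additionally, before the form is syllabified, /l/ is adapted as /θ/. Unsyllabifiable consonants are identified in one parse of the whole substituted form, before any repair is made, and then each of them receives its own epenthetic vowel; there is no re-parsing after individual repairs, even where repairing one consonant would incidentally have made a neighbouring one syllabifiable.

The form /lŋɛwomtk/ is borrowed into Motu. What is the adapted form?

θoŋɛwomtoko

Substitution: /l/ → /θ/, giving /θŋɛwomtk/.
Syllabifying with onset maximization leaves /θ/, /t/, /k/ stranded (only a nasal (/m/, /n/, or /ŋ/) is licensed in coda position; onsets are limited to one consonant).
Each unlicensed consonant becomes the onset of a new syllable: /θ/ → /θo/, /t/ → /to/, /k/ → /ko/.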